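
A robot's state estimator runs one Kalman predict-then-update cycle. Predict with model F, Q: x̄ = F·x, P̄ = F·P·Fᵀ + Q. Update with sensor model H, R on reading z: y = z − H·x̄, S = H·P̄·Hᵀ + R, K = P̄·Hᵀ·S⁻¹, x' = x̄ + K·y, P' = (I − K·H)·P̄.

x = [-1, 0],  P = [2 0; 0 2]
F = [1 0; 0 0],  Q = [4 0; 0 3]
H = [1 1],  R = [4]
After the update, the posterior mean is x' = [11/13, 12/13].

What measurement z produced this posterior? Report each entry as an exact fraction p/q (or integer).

x̄ = F·x = [-1, 0]
P̄ = F·P·Fᵀ + Q = [6 0; 0 3]
S = H·P̄·Hᵀ + R = [13]
K = P̄·Hᵀ·S⁻¹ = [6/13; 3/13]
x' − x̄ = [24/13, 12/13] = K·y
y = (KᵀK)⁻¹·Kᵀ·(x' − x̄) = [4]
z = y + H·x̄ = [4] + [-1] = [3]

z = [3]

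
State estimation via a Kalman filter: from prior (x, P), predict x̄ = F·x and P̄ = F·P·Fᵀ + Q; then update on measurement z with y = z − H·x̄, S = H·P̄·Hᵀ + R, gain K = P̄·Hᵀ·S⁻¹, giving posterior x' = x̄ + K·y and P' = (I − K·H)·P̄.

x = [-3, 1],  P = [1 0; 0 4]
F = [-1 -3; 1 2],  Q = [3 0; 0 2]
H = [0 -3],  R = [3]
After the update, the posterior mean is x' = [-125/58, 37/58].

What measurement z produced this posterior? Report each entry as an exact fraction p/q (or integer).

z = [-2]

x̄ = F·x = [0, -1]
P̄ = F·P·Fᵀ + Q = [40 -25; -25 19]
S = H·P̄·Hᵀ + R = [174]
K = P̄·Hᵀ·S⁻¹ = [25/58; -19/58]
x' − x̄ = [-125/58, 95/58] = K·y
y = (KᵀK)⁻¹·Kᵀ·(x' − x̄) = [-5]
z = y + H·x̄ = [-5] + [3] = [-2]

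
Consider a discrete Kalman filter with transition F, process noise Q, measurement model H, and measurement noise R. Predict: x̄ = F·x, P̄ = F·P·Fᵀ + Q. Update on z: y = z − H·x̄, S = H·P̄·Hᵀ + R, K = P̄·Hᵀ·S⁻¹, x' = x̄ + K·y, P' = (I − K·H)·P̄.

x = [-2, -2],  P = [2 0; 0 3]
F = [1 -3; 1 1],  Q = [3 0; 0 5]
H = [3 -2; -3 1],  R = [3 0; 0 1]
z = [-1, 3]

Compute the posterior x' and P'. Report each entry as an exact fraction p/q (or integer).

x' = [-3253/1937, -3995/1937]
P' = [1993/3874 2022/1937; 2022/1937 4893/1937]

x̄ = F·x = [4, -4]
P̄ = F·P·Fᵀ + Q = [32 -7; -7 10]
y = z − H·x̄ = [-21, 19]
S = H·P̄·Hᵀ + R = [415 -371; -371 341]
K = P̄·Hᵀ·S⁻¹ = [-703/3874 -1935/3874; -1240/1937 -1173/1937]
x' = x̄ + K·y = [-3253/1937, -3995/1937]
P' = (I − K·H)·P̄ = [1993/3874 2022/1937; 2022/1937 4893/1937]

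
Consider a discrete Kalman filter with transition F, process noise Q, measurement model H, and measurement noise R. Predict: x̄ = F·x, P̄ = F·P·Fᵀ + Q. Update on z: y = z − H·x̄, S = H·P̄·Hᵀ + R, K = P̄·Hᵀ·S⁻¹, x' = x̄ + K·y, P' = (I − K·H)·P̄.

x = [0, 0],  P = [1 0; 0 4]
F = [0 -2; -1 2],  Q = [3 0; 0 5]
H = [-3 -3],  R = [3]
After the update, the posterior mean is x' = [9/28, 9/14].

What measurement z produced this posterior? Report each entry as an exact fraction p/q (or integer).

z = [-3]

x̄ = F·x = [0, 0]
P̄ = F·P·Fᵀ + Q = [19 -16; -16 22]
S = H·P̄·Hᵀ + R = [84]
K = P̄·Hᵀ·S⁻¹ = [-3/28; -3/14]
x' − x̄ = [9/28, 9/14] = K·y
y = (KᵀK)⁻¹·Kᵀ·(x' − x̄) = [-3]
z = y + H·x̄ = [-3] + [0] = [-3]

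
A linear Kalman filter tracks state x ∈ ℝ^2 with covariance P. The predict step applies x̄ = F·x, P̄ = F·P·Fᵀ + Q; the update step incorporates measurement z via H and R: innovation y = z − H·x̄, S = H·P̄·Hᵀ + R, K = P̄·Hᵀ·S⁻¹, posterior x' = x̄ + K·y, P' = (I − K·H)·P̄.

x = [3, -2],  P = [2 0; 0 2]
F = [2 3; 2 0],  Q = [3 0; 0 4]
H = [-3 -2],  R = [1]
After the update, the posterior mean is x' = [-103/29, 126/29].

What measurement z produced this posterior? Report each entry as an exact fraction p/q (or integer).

z = [2]

x̄ = F·x = [0, 6]
P̄ = F·P·Fᵀ + Q = [29 8; 8 12]
S = H·P̄·Hᵀ + R = [406]
K = P̄·Hᵀ·S⁻¹ = [-103/406; -24/203]
x' − x̄ = [-103/29, -48/29] = K·y
y = (KᵀK)⁻¹·Kᵀ·(x' − x̄) = [14]
z = y + H·x̄ = [14] + [-12] = [2]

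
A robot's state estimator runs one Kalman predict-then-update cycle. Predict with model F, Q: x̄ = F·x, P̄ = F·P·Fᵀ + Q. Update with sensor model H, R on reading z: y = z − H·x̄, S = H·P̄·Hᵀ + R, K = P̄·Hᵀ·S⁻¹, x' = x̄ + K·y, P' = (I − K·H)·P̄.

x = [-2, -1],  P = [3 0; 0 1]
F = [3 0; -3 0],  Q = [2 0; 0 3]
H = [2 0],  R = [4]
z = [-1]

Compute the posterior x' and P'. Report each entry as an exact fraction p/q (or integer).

x' = [-41/60, 21/20]
P' = [29/30 -9/10; -9/10 57/10]

x̄ = F·x = [-6, 6]
P̄ = F·P·Fᵀ + Q = [29 -27; -27 30]
y = z − H·x̄ = [11]
S = H·P̄·Hᵀ + R = [120]
K = P̄·Hᵀ·S⁻¹ = [29/60; -9/20]
x' = x̄ + K·y = [-41/60, 21/20]
P' = (I − K·H)·P̄ = [29/30 -9/10; -9/10 57/10]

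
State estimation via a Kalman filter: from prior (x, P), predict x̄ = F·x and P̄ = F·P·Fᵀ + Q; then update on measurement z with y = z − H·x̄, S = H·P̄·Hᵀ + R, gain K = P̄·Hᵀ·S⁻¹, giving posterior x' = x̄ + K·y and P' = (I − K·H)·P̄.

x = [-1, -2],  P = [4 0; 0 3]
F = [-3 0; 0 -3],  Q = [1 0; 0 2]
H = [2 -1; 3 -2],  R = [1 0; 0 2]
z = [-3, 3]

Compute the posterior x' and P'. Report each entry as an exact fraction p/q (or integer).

x̄ = F·x = [3, 6]
P̄ = F·P·Fᵀ + Q = [37 0; 0 29]
y = z − H·x̄ = [-3, 6]
S = H·P̄·Hᵀ + R = [178 280; 280 451]
K = P̄·Hᵀ·S⁻¹ = [1147/939 -481/939; 3161/1878 -1102/939]
x' = x̄ + K·y = [-1170/313, -3813/626]
P' = (I − K·H)·P̄ = [3256/939 5365/939; 5365/939 18299/1878]

x' = [-1170/313, -3813/626]
P' = [3256/939 5365/939; 5365/939 18299/1878]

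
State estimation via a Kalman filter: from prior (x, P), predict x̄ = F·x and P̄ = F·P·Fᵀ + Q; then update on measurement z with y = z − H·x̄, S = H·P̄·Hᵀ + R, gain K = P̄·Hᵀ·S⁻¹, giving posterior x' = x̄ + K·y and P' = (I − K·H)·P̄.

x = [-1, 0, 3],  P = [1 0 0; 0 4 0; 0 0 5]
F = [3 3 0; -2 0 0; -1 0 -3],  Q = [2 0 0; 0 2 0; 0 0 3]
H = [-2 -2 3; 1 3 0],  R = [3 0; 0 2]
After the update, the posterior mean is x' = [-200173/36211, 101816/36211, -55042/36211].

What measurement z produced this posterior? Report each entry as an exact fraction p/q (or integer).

z = [1, 3]

x̄ = F·x = [-3, 2, -8]
P̄ = F·P·Fᵀ + Q = [47 -6 -3; -6 6 2; -3 2 49]
S = H·P̄·Hᵀ + R = [620 -73; -73 67]
K = P̄·Hᵀ·S⁻¹ = [-3980/36211 11337/36211; 1278/36211 7878/36211; 10202/36211 12737/36211]
x' − x̄ = [-91540/36211, 29394/36211, 234646/36211] = K·y
y = (KᵀK)⁻¹·Kᵀ·(x' − x̄) = [23, 0]
z = y + H·x̄ = [23, 0] + [-22, 3] = [1, 3]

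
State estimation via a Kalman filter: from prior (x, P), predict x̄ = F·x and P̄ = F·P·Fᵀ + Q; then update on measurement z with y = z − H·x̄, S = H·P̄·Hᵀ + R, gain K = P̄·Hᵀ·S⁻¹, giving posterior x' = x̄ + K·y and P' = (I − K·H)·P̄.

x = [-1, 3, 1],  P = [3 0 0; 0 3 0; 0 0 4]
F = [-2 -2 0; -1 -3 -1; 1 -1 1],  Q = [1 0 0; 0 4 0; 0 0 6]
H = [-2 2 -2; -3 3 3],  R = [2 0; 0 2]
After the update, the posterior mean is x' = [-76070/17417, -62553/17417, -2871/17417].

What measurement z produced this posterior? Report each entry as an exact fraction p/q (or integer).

x̄ = F·x = [-4, -9, -3]
P̄ = F·P·Fᵀ + Q = [25 24 0; 24 38 2; 0 2 16]
S = H·P̄·Hᵀ + R = [110 -6; -6 317]
K = P̄·Hᵀ·S⁻¹ = [-326/17417 -171/17417; 3948/17417 2712/17417; -4276/17417 2886/17417]
x' − x̄ = [-6402/17417, 94200/17417, 49380/17417] = K·y
y = (KᵀK)⁻¹·Kᵀ·(x' − x̄) = [6, 26]
z = y + H·x̄ = [6, 26] + [-4, -24] = [2, 2]

z = [2, 2]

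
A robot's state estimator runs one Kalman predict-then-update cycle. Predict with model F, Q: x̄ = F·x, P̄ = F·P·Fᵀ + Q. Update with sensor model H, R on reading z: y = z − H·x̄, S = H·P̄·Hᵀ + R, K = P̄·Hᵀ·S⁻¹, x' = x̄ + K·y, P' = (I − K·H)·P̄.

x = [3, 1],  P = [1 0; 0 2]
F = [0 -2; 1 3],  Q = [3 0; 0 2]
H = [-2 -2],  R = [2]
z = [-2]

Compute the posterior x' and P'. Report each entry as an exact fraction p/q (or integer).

x̄ = F·x = [-2, 6]
P̄ = F·P·Fᵀ + Q = [11 -12; -12 21]
y = z − H·x̄ = [6]
S = H·P̄·Hᵀ + R = [34]
K = P̄·Hᵀ·S⁻¹ = [1/17; -9/17]
x' = x̄ + K·y = [-28/17, 48/17]
P' = (I − K·H)·P̄ = [185/17 -186/17; -186/17 195/17]

x' = [-28/17, 48/17]
P' = [185/17 -186/17; -186/17 195/17]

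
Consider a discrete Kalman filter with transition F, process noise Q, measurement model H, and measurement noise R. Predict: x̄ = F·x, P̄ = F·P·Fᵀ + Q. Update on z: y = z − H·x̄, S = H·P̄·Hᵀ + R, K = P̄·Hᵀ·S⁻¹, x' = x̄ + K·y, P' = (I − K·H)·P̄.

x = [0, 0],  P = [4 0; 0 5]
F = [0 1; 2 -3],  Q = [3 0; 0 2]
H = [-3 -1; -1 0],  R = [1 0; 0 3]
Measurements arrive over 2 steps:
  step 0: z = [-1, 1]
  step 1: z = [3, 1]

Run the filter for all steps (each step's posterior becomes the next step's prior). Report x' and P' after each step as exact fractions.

step 0: x' = [-52/85, 237/85], P' = [861/425 -2556/425; -2556/425 8001/425]
step 1: x' = [-23026/44237, -183026/132711], P' = [116517/44237 -349980/44237; -349980/44237 3282875/132711]

step 0: x̄ = F·x = [0, 0]
step 0: P̄ = F·P·Fᵀ + Q = [8 -15; -15 63]
step 0: y = z − H·x̄ = [-1, 1]
step 0: S = H·P̄·Hᵀ + R = [46 9; 9 11]
step 0: K = P̄·Hᵀ·S⁻¹ = [-27/425 -287/425; -333/425 852/425]
step 0: x' = x̄ + K·y = [-52/85, 237/85]
step 0: P' = (I − K·H)·P̄ = [861/425 -2556/425; -2556/425 8001/425]
step 1: x̄ = F·x = [237/85, -163/17]
step 1: P̄ = F·P·Fᵀ + Q = [9276/425 -5823/85; -5823/85 4279/17]
step 1: y = z − H·x̄ = [151/85, 322/85]
step 1: S = H·P̄·Hᵀ + R = [16194/425 -1287/425; -1287/425 10551/425]
step 1: K = P̄·Hᵀ·S⁻¹ = [429/44237 -38839/44237; -133055/132711 116660/44237]
step 1: x' = x̄ + K·y = [-23026/44237, -183026/132711]
step 1: P' = (I − K·H)·P̄ = [116517/44237 -349980/44237; -349980/44237 3282875/132711]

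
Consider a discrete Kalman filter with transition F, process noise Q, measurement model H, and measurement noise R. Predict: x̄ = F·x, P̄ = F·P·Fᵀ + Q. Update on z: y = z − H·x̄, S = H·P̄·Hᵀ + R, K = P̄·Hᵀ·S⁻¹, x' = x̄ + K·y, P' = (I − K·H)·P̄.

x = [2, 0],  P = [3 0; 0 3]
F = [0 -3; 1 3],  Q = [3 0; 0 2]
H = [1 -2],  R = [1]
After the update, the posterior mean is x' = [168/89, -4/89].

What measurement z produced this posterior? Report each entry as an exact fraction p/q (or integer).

x̄ = F·x = [0, 2]
P̄ = F·P·Fᵀ + Q = [30 -27; -27 32]
S = H·P̄·Hᵀ + R = [267]
K = P̄·Hᵀ·S⁻¹ = [28/89; -91/267]
x' − x̄ = [168/89, -182/89] = K·y
y = (KᵀK)⁻¹·Kᵀ·(x' − x̄) = [6]
z = y + H·x̄ = [6] + [-4] = [2]

z = [2]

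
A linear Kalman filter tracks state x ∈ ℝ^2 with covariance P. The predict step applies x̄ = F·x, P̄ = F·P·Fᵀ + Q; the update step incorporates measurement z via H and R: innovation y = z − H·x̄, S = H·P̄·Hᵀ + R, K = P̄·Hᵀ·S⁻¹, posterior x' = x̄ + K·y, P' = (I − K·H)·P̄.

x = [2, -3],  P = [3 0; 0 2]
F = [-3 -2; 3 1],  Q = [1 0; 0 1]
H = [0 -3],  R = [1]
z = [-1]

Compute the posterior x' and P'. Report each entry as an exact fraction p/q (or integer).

x̄ = F·x = [0, 3]
P̄ = F·P·Fᵀ + Q = [36 -31; -31 30]
y = z − H·x̄ = [8]
S = H·P̄·Hᵀ + R = [271]
K = P̄·Hᵀ·S⁻¹ = [93/271; -90/271]
x' = x̄ + K·y = [744/271, 93/271]
P' = (I − K·H)·P̄ = [1107/271 -31/271; -31/271 30/271]

x' = [744/271, 93/271]
P' = [1107/271 -31/271; -31/271 30/271]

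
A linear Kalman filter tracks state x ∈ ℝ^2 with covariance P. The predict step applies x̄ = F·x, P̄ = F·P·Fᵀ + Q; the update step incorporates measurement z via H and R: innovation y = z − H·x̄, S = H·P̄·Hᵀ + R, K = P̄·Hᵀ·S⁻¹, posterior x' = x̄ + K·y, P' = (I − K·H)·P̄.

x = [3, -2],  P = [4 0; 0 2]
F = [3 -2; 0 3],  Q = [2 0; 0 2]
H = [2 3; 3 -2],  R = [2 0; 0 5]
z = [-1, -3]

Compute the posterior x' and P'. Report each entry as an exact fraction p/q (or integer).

x' = [-16661/22255, 3756/22255]
P' = [20794/66765 -2348/22255; -2348/22255 4948/22255]

x̄ = F·x = [13, -6]
P̄ = F·P·Fᵀ + Q = [46 -12; -12 20]
y = z − H·x̄ = [-9, -54]
S = H·P̄·Hᵀ + R = [222 96; 96 643]
K = P̄·Hᵀ·S⁻¹ = [10228/66765 5098/22255; 5074/22255 -3388/22255]
x' = x̄ + K·y = [-16661/22255, 3756/22255]
P' = (I − K·H)·P̄ = [20794/66765 -2348/22255; -2348/22255 4948/22255]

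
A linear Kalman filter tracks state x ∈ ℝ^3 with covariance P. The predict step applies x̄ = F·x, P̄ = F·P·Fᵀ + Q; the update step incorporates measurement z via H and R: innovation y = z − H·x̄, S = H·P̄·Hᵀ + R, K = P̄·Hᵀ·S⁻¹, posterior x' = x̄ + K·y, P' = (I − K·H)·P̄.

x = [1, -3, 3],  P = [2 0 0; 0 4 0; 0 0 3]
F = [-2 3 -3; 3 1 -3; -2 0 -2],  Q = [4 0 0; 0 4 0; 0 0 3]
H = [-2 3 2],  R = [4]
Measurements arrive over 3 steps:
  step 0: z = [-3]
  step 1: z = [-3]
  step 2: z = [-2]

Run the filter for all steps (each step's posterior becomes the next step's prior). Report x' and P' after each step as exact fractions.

step 0: x' = [-20, -9, -8], P' = [30686/413 13140/413 10942/413; 13140/413 8200/413 1074/413; 10942/413 1074/413 9355/413]
step 1: x' = [3225129/143243, 30195/143243, 2953880/143243], P' = [516824774/1002701 109883220/1002701 351690922/1002701; 109883220/1002701 33280872/1002701 60926442/1002701; 351690922/1002701 60926442/1002701 259546491/1002701]
step 2: x' = [-423323897473/7260456781, -6458477544/427085693, -265773548254/7260456781], P' = [13173785396286/7260456781 159276672516/427085693 9100556502914/7260456781; 159276672516/427085693 37043252552/427085693 104012690586/427085693; 9100556502914/7260456781 104012690586/427085693 6436142723835/7260456781]

step 0: x̄ = F·x = [-20, -9, -8]
step 0: P̄ = F·P·Fᵀ + Q = [75 27 26; 27 53 6; 26 6 23]
step 0: y = z − H·x̄ = [0]
step 0: S = H·P̄·Hᵀ + R = [413]
step 0: K = P̄·Hᵀ·S⁻¹ = [-17/413; 117/413; 12/413]
step 0: x' = x̄ + K·y = [-20, -9, -8]
step 0: P' = (I − K·H)·P̄ = [30686/413 13140/413 10942/413; 13140/413 8200/413 1074/413; 10942/413 1074/413 9355/413]
step 1: x̄ = F·x = [37, -45, 56]
step 1: P̄ = F·P·Fᵀ + Q = [236683/413 -29055/413 203010/413; -29055/413 245661/413 -156414/413; 203010/413 -156414/413 248939/413]
step 1: y = z − H·x̄ = [94]
step 1: S = H·P̄·Hᵀ + R = [143243/59]
step 1: K = P̄·Hᵀ·S⁻¹ = [-22073/143243; 68895/143243; -53912/143243]
step 1: x' = x̄ + K·y = [3225129/143243, 30195/143243, 2953880/143243]
step 1: P' = (I − K·H)·P̄ = [516824774/1002701 109883220/1002701 351690922/1002701; 109883220/1002701 33280872/1002701 60926442/1002701; 351690922/1002701 60926442/1002701 259546491/1002701]
step 2: x̄ = F·x = [-15221313/143243, 843942/143243, -12358018/143243]
step 2: P̄ = F·P·Fᵀ + Q = [6511772635/1002701 -1682195139/1002701 6116629290/1002701; -1682195139/1002701 987937133/1002701 -1885289022/1002701; 6116629290/1002701 -1885289022/1002701 5922020539/1002701]
step 2: y = z − H·x̄ = [-8544902/143243]
step 2: S = H·P̄·Hᵀ + R = [7260456781/1002701]
step 2: K = P̄·Hᵀ·S⁻¹ = [-5836872107/7260456781; 150448449/427085693; -6045084568/7260456781]
step 2: x' = x̄ + K·y = [-423323897473/7260456781, -6458477544/427085693, -265773548254/7260456781]
step 2: P' = (I − K·H)·P̄ = [13173785396286/7260456781 159276672516/427085693 9100556502914/7260456781; 159276672516/427085693 37043252552/427085693 104012690586/427085693; 9100556502914/7260456781 104012690586/427085693 6436142723835/7260456781]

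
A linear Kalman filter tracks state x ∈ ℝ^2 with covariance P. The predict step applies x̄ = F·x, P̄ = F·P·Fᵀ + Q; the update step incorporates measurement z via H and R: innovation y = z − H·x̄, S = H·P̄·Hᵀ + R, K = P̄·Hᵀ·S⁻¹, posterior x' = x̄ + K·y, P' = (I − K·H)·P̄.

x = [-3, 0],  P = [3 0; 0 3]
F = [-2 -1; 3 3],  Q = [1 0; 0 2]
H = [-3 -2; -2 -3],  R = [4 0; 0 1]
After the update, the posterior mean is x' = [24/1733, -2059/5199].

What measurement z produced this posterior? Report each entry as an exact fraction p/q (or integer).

x̄ = F·x = [6, -9]
P̄ = F·P·Fᵀ + Q = [16 -27; -27 56]
S = H·P̄·Hᵀ + R = [48 81; 81 245]
K = P̄·Hᵀ·S⁻¹ = [-833/1733 622/1733; 1639/5199 -987/1733]
x' − x̄ = [-10374/1733, 44732/5199] = K·y
y = (KᵀK)⁻¹·Kᵀ·(x' − x̄) = [2, -14]
z = y + H·x̄ = [2, -14] + [0, 15] = [2, 1]

z = [2, 1]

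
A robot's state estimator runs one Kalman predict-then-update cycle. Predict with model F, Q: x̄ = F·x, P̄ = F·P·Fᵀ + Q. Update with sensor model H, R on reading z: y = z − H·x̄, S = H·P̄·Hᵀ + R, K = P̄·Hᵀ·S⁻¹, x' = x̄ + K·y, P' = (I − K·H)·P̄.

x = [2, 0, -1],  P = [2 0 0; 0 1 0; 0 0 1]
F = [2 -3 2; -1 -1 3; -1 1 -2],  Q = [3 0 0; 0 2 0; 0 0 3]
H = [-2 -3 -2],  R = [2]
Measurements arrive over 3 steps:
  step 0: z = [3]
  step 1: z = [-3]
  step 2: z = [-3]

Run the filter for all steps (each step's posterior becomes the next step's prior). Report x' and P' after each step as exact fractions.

step 0: x' = [85/22, -34/11, -17/22], P' = [2543/176 -421/88 -1239/176; -421/88 175/44 -83/88; -1239/176 -83/88 1471/176]
step 1: x' = [86099/6099, -33835/6099, -26155/6099], P' = [2682845/24396 -1195519/24396 -1770785/48792; -1195519/24396 597257/24396 614599/48792; -1770785/48792 614599/48792 1683785/97584]
step 2: x' = [4094076507/110394281, -1676418833/110394281, -1415503972/110394281], P' = [96743442735/110394281 -43628444030/110394281 -31295635630/110394281; -43628444030/110394281 19966940918/110394281 13718901220/110394281; -31295635630/110394281 13718901220/110394281 10705939446/110394281]

step 0: x̄ = F·x = [2, -5, 0]
step 0: P̄ = F·P·Fᵀ + Q = [24 5 -11; 5 14 -5; -11 -5 10]
step 0: y = z − H·x̄ = [-8]
step 0: S = H·P̄·Hᵀ + R = [176]
step 0: K = P̄·Hᵀ·S⁻¹ = [-41/176; -21/88; 17/176]
step 0: x' = x̄ + K·y = [85/22, -34/11, -17/22]
step 0: P' = (I − K·H)·P̄ = [2543/176 -421/88 -1239/176; -421/88 175/44 -83/88; -1239/176 -83/88 1471/176]
step 1: x̄ = F·x = [170/11, -34/11, -119/22]
step 1: P̄ = F·P·Fᵀ + Q = [6267/44 467/44 -5587/88; 467/44 5895/44 -3287/88; -5587/88 -3287/88 7047/176]
step 1: y = z − H·x̄ = [86/11]
step 1: S = H·P̄·Hᵀ + R = [12198/11]
step 1: K = P̄·Hᵀ·S⁻¹ = [-2087/12198; -3833/12198; 3497/24396]
step 1: x' = x̄ + K·y = [86099/6099, -33835/6099, -26155/6099]
step 1: P' = (I − K·H)·P̄ = [2682845/24396 -1195519/24396 -1770785/48792; -1195519/24396 597257/24396 614599/48792; -1770785/48792 614599/48792 1683785/97584]
step 2: x̄ = F·x = [221393/6099, -130729/6099, -632/57]
step 2: P̄ = F·P·Fᵀ + Q = [5359790/6099 -9165625/24396 -32935/114; -9165625/24396 32779721/97584 37043/456; -32935/114 37043/456 24835/228]
step 2: y = z − H·x̄ = [-102946/6099]
step 2: S = H·P̄·Hᵀ + R = [110394281/97584]
step 2: K = P̄·Hᵀ·S⁻¹ = [-5141060/110394281; -40868567/110394281; 11344354/110394281]
step 2: x' = x̄ + K·y = [4094076507/110394281, -1676418833/110394281, -1415503972/110394281]
step 2: P' = (I − K·H)·P̄ = [96743442735/110394281 -43628444030/110394281 -31295635630/110394281; -43628444030/110394281 19966940918/110394281 13718901220/110394281; -31295635630/110394281 13718901220/110394281 10705939446/110394281]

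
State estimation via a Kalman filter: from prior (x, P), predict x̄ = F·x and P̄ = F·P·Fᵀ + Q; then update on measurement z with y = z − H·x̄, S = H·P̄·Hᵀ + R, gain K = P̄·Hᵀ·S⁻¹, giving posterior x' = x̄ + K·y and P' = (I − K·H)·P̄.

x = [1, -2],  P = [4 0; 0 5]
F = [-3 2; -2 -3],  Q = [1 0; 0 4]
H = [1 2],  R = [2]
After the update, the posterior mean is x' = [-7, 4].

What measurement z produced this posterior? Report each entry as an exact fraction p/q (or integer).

z = [1]

x̄ = F·x = [-7, 4]
P̄ = F·P·Fᵀ + Q = [57 -6; -6 65]
S = H·P̄·Hᵀ + R = [295]
K = P̄·Hᵀ·S⁻¹ = [9/59; 124/295]
x' − x̄ = [0, 0] = K·y
y = (KᵀK)⁻¹·Kᵀ·(x' − x̄) = [0]
z = y + H·x̄ = [0] + [1] = [1]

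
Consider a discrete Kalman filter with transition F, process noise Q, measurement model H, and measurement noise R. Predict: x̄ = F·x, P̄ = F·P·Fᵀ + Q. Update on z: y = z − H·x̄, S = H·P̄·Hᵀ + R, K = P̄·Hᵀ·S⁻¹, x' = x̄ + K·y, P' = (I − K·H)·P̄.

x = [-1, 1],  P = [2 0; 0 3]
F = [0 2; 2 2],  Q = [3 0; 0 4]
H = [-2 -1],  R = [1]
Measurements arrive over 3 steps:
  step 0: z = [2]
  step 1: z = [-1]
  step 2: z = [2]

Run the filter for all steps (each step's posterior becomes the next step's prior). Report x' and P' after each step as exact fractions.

step 0: x̄ = F·x = [2, 0]
step 0: P̄ = F·P·Fᵀ + Q = [15 12; 12 24]
step 0: y = z − H·x̄ = [6]
step 0: S = H·P̄·Hᵀ + R = [133]
step 0: K = P̄·Hᵀ·S⁻¹ = [-6/19; -48/133]
step 0: x' = x̄ + K·y = [2/19, -288/133]
step 0: P' = (I − K·H)·P̄ = [33/19 -60/19; -60/19 888/133]
step 1: x̄ = F·x = [-576/133, -548/133]
step 1: P̄ = F·P·Fᵀ + Q = [3951/133 1872/133; 1872/133 1648/133]
step 1: y = z − H·x̄ = [-1833/133]
step 1: S = H·P̄·Hᵀ + R = [25073/133]
step 1: K = P̄·Hᵀ·S⁻¹ = [-9774/25073; -5392/25073]
step 1: x' = x̄ + K·y = [26118/25073, -28996/25073]
step 1: P' = (I − K·H)·P̄ = [26559/25073 -43344/25073; -43344/25073 92080/25073]
step 2: x̄ = F·x = [-57992/25073, -5756/25073]
step 2: P̄ = F·P·Fᵀ + Q = [443539/25073 194944/25073; 194944/25073 228096/25073]
step 2: y = z − H·x̄ = [-71594/25073]
step 2: S = H·P̄·Hᵀ + R = [2807101/25073]
step 2: K = P̄·Hᵀ·S⁻¹ = [-1082022/2807101; -617984/2807101]
step 2: x' = x̄ + K·y = [-3402988/2807101, 1120180/2807101]
step 2: P' = (I − K·H)·P̄ = [2962835/2807101 -4843648/2807101; -4843648/2807101 10305280/2807101]

step 0: x' = [2/19, -288/133], P' = [33/19 -60/19; -60/19 888/133]
step 1: x' = [26118/25073, -28996/25073], P' = [26559/25073 -43344/25073; -43344/25073 92080/25073]
step 2: x' = [-3402988/2807101, 1120180/2807101], P' = [2962835/2807101 -4843648/2807101; -4843648/2807101 10305280/2807101]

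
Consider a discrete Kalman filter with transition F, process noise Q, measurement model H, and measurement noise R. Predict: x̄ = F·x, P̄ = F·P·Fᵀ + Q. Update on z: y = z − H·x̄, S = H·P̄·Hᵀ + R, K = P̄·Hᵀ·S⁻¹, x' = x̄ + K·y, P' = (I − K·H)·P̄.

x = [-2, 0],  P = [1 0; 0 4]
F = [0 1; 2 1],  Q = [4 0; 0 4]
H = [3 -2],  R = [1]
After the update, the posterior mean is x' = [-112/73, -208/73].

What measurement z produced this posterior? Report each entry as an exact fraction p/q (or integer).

z = [1]

x̄ = F·x = [0, -4]
P̄ = F·P·Fᵀ + Q = [8 4; 4 12]
S = H·P̄·Hᵀ + R = [73]
K = P̄·Hᵀ·S⁻¹ = [16/73; -12/73]
x' − x̄ = [-112/73, 84/73] = K·y
y = (KᵀK)⁻¹·Kᵀ·(x' − x̄) = [-7]
z = y + H·x̄ = [-7] + [8] = [1]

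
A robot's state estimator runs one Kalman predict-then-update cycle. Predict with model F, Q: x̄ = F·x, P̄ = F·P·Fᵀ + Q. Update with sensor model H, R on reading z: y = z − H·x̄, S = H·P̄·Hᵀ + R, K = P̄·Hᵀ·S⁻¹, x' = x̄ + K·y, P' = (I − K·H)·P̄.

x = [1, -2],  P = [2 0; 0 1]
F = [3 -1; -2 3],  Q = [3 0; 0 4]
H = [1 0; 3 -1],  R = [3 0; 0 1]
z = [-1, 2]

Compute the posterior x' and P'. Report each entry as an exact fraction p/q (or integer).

x̄ = F·x = [5, -8]
P̄ = F·P·Fᵀ + Q = [22 -15; -15 21]
y = z − H·x̄ = [-6, -21]
S = H·P̄·Hᵀ + R = [25 81; 81 310]
K = P̄·Hᵀ·S⁻¹ = [259/1189 243/1189; 24/41 -15/41]
x' = x̄ + K·y = [-712/1189, -157/41]
P' = (I − K·H)·P̄ = [777/1189 72/41; 72/41 231/41]

x' = [-712/1189, -157/41]
P' = [777/1189 72/41; 72/41 231/41]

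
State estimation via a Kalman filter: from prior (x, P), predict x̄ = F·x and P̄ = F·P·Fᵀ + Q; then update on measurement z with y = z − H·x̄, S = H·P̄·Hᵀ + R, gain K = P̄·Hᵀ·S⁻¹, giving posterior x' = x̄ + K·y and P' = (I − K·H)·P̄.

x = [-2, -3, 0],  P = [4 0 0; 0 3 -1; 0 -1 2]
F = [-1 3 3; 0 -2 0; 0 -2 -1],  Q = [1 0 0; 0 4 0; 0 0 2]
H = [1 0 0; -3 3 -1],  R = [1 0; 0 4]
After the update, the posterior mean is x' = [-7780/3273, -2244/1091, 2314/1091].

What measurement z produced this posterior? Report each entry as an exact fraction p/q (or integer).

z = [-3, -2]

x̄ = F·x = [-7, 6, 6]
P̄ = F·P·Fᵀ + Q = [32 -12 -15; -12 16 10; -15 10 12]
S = H·P̄·Hᵀ + R = [33 -117; -117 514]
K = P̄·Hᵀ·S⁻¹ = [2759/3273 -39/1091; 830/1091 346/1091; -113/1091 108/1091]
x' − x̄ = [15131/3273, -8790/1091, -4232/1091] = K·y
y = (KᵀK)⁻¹·Kᵀ·(x' − x̄) = [4, -35]
z = y + H·x̄ = [4, -35] + [-7, 33] = [-3, -2]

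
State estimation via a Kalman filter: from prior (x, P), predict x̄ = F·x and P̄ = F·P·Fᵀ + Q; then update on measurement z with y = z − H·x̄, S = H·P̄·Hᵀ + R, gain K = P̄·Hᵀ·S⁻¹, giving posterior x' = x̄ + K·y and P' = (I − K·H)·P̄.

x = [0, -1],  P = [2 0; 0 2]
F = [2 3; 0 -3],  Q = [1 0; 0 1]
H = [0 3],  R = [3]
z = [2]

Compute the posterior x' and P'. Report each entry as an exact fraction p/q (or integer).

x̄ = F·x = [-3, 3]
P̄ = F·P·Fᵀ + Q = [27 -18; -18 19]
y = z − H·x̄ = [-7]
S = H·P̄·Hᵀ + R = [174]
K = P̄·Hᵀ·S⁻¹ = [-9/29; 19/58]
x' = x̄ + K·y = [-24/29, 41/58]
P' = (I − K·H)·P̄ = [297/29 -9/29; -9/29 19/58]

x' = [-24/29, 41/58]
P' = [297/29 -9/29; -9/29 19/58]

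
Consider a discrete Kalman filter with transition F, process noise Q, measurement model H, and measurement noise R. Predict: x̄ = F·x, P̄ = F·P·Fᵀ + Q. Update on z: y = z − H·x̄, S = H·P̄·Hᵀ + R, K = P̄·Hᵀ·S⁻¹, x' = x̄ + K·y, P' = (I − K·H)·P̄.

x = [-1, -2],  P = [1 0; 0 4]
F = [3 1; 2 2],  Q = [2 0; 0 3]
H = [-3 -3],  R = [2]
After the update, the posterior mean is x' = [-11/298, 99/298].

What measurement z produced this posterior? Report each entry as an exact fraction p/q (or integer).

x̄ = F·x = [-5, -6]
P̄ = F·P·Fᵀ + Q = [15 14; 14 23]
S = H·P̄·Hᵀ + R = [596]
K = P̄·Hᵀ·S⁻¹ = [-87/596; -111/596]
x' − x̄ = [1479/298, 1887/298] = K·y
y = (KᵀK)⁻¹·Kᵀ·(x' − x̄) = [-34]
z = y + H·x̄ = [-34] + [33] = [-1]

z = [-1]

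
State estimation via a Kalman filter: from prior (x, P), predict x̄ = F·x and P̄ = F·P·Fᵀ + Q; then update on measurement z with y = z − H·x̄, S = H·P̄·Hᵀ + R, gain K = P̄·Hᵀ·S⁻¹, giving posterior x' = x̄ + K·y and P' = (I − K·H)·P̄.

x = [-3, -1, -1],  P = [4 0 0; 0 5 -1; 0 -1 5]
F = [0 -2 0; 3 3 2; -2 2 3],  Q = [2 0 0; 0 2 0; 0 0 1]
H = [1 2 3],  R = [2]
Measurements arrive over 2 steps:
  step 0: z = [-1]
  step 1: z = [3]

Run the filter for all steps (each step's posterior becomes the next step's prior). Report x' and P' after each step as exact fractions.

step 0: x' = [314/553, -5267/553, 3215/553], P' = [9574/553 -6278/553 970/553; -6278/553 50021/1106 -14506/553; 970/553 -14506/553 9428/553]
step 1: x' = [3606586/334435, -5294957/334435, 530771/66887], P' = [34278692/334435 -34802189/334435 2338786/66887; -34802189/334435 90008021/668870 -3681550/66887; 2338786/66887 -3681550/66887 1695780/66887]

step 0: x̄ = F·x = [2, -14, 1]
step 0: P̄ = F·P·Fᵀ + Q = [22 -26 -14; -26 91 23; -14 23 70]
step 0: y = z − H·x̄ = [22]
step 0: S = H·P̄·Hᵀ + R = [1106]
step 0: K = P̄·Hᵀ·S⁻¹ = [-36/553; 225/1106; 121/553]
step 0: x' = x̄ + K·y = [314/553, -5267/553, 3215/553]
step 0: P' = (I − K·H)·P̄ = [9574/553 -6278/553 970/553; -6278/553 50021/1106 -14506/553; 970/553 -14506/553 9428/553]
step 1: x̄ = F·x = [10534/553, -8429/553, -1517/553]
step 1: P̄ = F·P·Fᵀ + Q = [101148/553 -54371/553 -38118/553; -54371/553 149285/1106 -34541/553; -38118/553 -34541/553 88255/553]
step 1: y = z − H·x̄ = [12534/553]
step 1: S = H·P̄·Hᵀ + R = [334435/553]
step 1: K = P̄·Hᵀ·S⁻¹ = [-121948/334435; -8709/334435; 31513/66887]
step 1: x' = x̄ + K·y = [3606586/334435, -5294957/334435, 530771/66887]
step 1: P' = (I − K·H)·P̄ = [34278692/334435 -34802189/334435 2338786/66887; -34802189/334435 90008021/668870 -3681550/66887; 2338786/66887 -3681550/66887 1695780/66887]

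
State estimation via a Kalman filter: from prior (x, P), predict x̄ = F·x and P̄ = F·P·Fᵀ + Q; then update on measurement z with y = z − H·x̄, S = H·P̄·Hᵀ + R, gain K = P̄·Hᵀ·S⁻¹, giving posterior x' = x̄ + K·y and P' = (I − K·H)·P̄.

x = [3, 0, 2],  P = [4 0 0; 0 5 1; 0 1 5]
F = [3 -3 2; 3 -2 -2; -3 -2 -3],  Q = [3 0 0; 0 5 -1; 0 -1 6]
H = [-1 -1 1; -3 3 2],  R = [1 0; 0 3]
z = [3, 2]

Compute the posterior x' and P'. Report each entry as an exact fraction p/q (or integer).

x̄ = F·x = [13, 5, -15]
P̄ = F·P·Fᵀ + Q = [92 48 -31; 48 89 23; -31 23 119]
y = z − H·x̄ = [36, 56]
S = H·P̄·Hᵀ + R = [413 425; 425 1892]
K = P̄·Hᵀ·S⁻¹ = [-241082/600771 -7447/600771; -287513/600771 118247/600771; 23428/200257 37075/200257]
x' = x̄ + K·y = [-1285961/600771, -724781/600771, -84247/200257]
P' = (I − K·H)·P̄ = [12601192/600771 2612203/600771 4990771/200257; 2612203/600771 708394/600771 1011028/200257; 4990771/200257 1011028/200257 6025227/200257]

x' = [-1285961/600771, -724781/600771, -84247/200257]
P' = [12601192/600771 2612203/600771 4990771/200257; 2612203/600771 708394/600771 1011028/200257; 4990771/200257 1011028/200257 6025227/200257]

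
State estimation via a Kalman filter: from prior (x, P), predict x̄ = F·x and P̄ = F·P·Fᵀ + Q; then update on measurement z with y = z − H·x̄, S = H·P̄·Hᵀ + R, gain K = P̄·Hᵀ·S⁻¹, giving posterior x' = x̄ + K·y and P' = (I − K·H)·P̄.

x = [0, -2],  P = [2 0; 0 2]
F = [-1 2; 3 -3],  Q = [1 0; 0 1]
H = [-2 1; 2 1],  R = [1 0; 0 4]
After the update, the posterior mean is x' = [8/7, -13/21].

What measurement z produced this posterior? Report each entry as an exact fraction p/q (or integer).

x̄ = F·x = [-4, 6]
P̄ = F·P·Fᵀ + Q = [11 -18; -18 37]
S = H·P̄·Hᵀ + R = [154 -7; -7 13]
K = P̄·Hᵀ·S⁻¹ = [-164/651 16/93; 956/1953 95/279]
x' − x̄ = [36/7, -139/21] = K·y
y = (KᵀK)⁻¹·Kᵀ·(x' − x̄) = [-17, 5]
z = y + H·x̄ = [-17, 5] + [14, -2] = [-3, 3]

z = [-3, 3]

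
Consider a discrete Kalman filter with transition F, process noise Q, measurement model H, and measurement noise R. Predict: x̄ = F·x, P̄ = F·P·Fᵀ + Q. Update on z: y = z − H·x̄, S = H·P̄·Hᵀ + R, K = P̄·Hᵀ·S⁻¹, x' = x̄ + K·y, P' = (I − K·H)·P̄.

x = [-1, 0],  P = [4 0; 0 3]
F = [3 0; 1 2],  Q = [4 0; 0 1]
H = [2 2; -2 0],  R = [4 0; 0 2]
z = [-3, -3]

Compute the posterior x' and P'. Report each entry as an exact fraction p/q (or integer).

x̄ = F·x = [-3, -1]
P̄ = F·P·Fᵀ + Q = [40 12; 12 17]
y = z − H·x̄ = [5, -9]
S = H·P̄·Hᵀ + R = [328 -208; -208 162]
K = P̄·Hᵀ·S⁻¹ = [13/617 -288/617; 1101/2468 262/617]
x' = x̄ + K·y = [806/617, -6395/2468]
P' = (I − K·H)·P̄ = [288/617 -262/617; -262/617 1625/1234]

x' = [806/617, -6395/2468]
P' = [288/617 -262/617; -262/617 1625/1234]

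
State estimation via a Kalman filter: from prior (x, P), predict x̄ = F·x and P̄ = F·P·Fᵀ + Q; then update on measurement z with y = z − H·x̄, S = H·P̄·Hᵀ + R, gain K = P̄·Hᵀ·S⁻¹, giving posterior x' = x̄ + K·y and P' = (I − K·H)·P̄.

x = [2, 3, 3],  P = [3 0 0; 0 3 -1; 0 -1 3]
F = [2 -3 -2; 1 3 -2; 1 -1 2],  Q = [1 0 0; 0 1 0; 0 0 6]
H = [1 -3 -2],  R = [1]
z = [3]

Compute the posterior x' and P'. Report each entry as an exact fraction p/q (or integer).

x' = [-1915/362, -1474/181, 2941/362]
P' = [11671/362 1604/181 997/362; 1604/181 2513/181 -2937/181; 997/362 -2937/181 9295/362]

x̄ = F·x = [-11, 5, 5]
P̄ = F·P·Fᵀ + Q = [40 -9 7; -9 55 -26; 7 -26 28]
y = z − H·x̄ = [39]
S = H·P̄·Hᵀ + R = [362]
K = P̄·Hᵀ·S⁻¹ = [53/362; -61/181; 29/362]
x' = x̄ + K·y = [-1915/362, -1474/181, 2941/362]
P' = (I − K·H)·P̄ = [11671/362 1604/181 997/362; 1604/181 2513/181 -2937/181; 997/362 -2937/181 9295/362]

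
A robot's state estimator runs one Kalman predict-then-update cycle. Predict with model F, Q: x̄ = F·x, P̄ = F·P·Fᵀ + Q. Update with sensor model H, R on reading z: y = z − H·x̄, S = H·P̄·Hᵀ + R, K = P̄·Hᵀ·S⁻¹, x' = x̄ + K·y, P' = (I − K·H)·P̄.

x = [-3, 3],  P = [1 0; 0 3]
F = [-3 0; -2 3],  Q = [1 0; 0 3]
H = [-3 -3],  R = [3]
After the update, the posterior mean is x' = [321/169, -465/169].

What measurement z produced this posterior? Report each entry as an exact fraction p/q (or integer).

x̄ = F·x = [9, 15]
P̄ = F·P·Fᵀ + Q = [10 6; 6 34]
S = H·P̄·Hᵀ + R = [507]
K = P̄·Hᵀ·S⁻¹ = [-16/169; -40/169]
x' − x̄ = [-1200/169, -3000/169] = K·y
y = (KᵀK)⁻¹·Kᵀ·(x' − x̄) = [75]
z = y + H·x̄ = [75] + [-72] = [3]

z = [3]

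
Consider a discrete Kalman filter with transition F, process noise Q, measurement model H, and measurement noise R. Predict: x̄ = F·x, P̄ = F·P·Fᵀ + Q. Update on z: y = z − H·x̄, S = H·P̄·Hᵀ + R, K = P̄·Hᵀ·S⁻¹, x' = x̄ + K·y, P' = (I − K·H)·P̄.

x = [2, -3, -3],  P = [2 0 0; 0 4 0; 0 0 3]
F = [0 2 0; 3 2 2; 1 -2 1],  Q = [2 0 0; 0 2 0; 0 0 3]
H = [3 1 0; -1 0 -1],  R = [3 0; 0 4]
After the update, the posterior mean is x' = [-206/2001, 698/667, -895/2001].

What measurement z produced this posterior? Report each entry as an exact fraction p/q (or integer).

z = [1, 1]

x̄ = F·x = [-6, -6, 5]
P̄ = F·P·Fᵀ + Q = [18 16 -16; 16 48 -4; -16 -4 24]
S = H·P̄·Hᵀ + R = [309 -18; -18 14]
K = P̄·Hᵀ·S⁻¹ = [472/2001 107/667; 188/667 -330/667; -436/2001 -568/667]
x' − x̄ = [11800/2001, 4700/667, -10900/2001] = K·y
y = (KᵀK)⁻¹·Kᵀ·(x' − x̄) = [25, 0]
z = y + H·x̄ = [25, 0] + [-24, 1] = [1, 1]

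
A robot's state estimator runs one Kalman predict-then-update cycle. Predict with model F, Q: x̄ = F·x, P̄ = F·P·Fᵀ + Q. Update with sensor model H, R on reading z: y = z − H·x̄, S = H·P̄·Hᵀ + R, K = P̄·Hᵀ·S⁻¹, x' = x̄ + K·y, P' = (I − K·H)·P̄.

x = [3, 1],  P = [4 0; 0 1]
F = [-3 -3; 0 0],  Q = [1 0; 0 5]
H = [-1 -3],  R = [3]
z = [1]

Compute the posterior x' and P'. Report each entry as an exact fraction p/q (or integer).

x̄ = F·x = [-12, 0]
P̄ = F·P·Fᵀ + Q = [46 0; 0 5]
y = z − H·x̄ = [-11]
S = H·P̄·Hᵀ + R = [94]
K = P̄·Hᵀ·S⁻¹ = [-23/47; -15/94]
x' = x̄ + K·y = [-311/47, 165/94]
P' = (I − K·H)·P̄ = [1104/47 -345/47; -345/47 245/94]

x' = [-311/47, 165/94]
P' = [1104/47 -345/47; -345/47 245/94]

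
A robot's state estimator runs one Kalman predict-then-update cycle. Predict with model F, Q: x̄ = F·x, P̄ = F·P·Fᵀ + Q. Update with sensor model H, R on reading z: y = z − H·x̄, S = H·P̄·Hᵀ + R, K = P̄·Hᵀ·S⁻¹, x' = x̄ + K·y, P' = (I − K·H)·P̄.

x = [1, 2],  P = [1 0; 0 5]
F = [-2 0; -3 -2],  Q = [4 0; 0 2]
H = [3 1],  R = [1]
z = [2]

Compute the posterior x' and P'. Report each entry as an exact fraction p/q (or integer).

x' = [17/14, -7/4]
P' = [11/7 -9/2; -9/2 277/20]

x̄ = F·x = [-2, -7]
P̄ = F·P·Fᵀ + Q = [8 6; 6 31]
y = z − H·x̄ = [15]
S = H·P̄·Hᵀ + R = [140]
K = P̄·Hᵀ·S⁻¹ = [3/14; 7/20]
x' = x̄ + K·y = [17/14, -7/4]
P' = (I − K·H)·P̄ = [11/7 -9/2; -9/2 277/20]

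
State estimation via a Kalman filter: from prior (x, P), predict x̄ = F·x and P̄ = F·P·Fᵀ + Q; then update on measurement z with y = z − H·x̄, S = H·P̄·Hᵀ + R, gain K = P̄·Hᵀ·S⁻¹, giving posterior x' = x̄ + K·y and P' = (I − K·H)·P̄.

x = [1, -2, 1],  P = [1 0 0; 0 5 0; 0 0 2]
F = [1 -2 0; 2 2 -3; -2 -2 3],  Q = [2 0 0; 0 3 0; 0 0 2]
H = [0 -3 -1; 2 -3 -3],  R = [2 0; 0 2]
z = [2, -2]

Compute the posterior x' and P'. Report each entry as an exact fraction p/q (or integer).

x̄ = F·x = [5, -5, 5]
P̄ = F·P·Fᵀ + Q = [23 -18 18; -18 45 -42; 18 -42 44]
y = z − H·x̄ = [-8, -12]
S = H·P̄·Hᵀ + R = [199 105; 105 139]
K = P̄·Hᵀ·S⁻¹ = [87/8318 2687/8318; -4101/8318 405/8318; 2062/4159 -660/4159]
x' = x̄ + K·y = [4325/4159, -6821/4159, 12219/4159]
P' = (I − K·H)·P̄ = [32290/4159 -10359/4159 30990/4159; -10359/4159 5571/4159 -12612/4159; 30990/4159 -12612/4159 33712/4159]

x' = [4325/4159, -6821/4159, 12219/4159]
P' = [32290/4159 -10359/4159 30990/4159; -10359/4159 5571/4159 -12612/4159; 30990/4159 -12612/4159 33712/4159]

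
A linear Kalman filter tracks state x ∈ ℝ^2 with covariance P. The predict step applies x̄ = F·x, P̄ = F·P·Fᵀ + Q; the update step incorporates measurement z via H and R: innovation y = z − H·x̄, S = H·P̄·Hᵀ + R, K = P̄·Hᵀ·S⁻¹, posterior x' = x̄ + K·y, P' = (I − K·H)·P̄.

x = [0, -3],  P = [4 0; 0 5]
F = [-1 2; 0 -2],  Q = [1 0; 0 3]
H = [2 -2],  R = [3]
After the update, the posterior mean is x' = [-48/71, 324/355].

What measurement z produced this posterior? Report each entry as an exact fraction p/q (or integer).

z = [-3]

x̄ = F·x = [-6, 6]
P̄ = F·P·Fᵀ + Q = [25 -20; -20 23]
S = H·P̄·Hᵀ + R = [355]
K = P̄·Hᵀ·S⁻¹ = [18/71; -86/355]
x' − x̄ = [378/71, -1806/355] = K·y
y = (KᵀK)⁻¹·Kᵀ·(x' − x̄) = [21]
z = y + H·x̄ = [21] + [-24] = [-3]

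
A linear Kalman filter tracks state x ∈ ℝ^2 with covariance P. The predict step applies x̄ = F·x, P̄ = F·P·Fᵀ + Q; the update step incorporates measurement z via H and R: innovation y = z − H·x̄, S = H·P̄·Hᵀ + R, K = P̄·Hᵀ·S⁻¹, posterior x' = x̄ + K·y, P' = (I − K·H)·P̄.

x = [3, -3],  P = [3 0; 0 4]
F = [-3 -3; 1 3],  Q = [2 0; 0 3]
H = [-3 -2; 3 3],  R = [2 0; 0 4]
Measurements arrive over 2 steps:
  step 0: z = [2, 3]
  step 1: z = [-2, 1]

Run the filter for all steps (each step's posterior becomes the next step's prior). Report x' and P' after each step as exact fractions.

step 0: x̄ = F·x = [0, -6]
step 0: P̄ = F·P·Fᵀ + Q = [65 -45; -45 42]
step 0: y = z − H·x̄ = [-10, 21]
step 0: S = H·P̄·Hᵀ + R = [215 -162; -162 157]
step 0: K = P̄·Hᵀ·S⁻¹ = [-6765/7511 -4110/7511; 177/203 171/203]
step 0: x' = x̄ + K·y = [-18660/7511, 603/203]
step 0: P' = (I − K·H)·P̄ = [24490/7511 -810/203; -810/203 1038/203]
step 1: x̄ = F·x = [-10953/7511, 48273/7511]
step 1: P̄ = F·P·Fᵀ + Q = [41626/7511 -59484/7511; -59484/7511 212857/7511]
step 1: y = z − H·x̄ = [48665/7511, -104449/7511]
step 1: S = H·P̄·Hᵀ + R = [527276/7511 -759516/7511; -759516/7511 1249679/7511]
step 1: K = P̄·Hᵀ·S⁻¹ = [-3200367/5462734 -1089636/2731367; 2694023/5462734 1824333/2731367]
step 1: x' = x̄ + K·y = [1603461/5462734, 1825013/5462734]
step 1: P' = (I − K·H)·P̄ = [6106063/2731367 -7558911/2731367; -7558911/2731367 9991355/2731367]

step 0: x' = [-18660/7511, 603/203], P' = [24490/7511 -810/203; -810/203 1038/203]
step 1: x' = [1603461/5462734, 1825013/5462734], P' = [6106063/2731367 -7558911/2731367; -7558911/2731367 9991355/2731367]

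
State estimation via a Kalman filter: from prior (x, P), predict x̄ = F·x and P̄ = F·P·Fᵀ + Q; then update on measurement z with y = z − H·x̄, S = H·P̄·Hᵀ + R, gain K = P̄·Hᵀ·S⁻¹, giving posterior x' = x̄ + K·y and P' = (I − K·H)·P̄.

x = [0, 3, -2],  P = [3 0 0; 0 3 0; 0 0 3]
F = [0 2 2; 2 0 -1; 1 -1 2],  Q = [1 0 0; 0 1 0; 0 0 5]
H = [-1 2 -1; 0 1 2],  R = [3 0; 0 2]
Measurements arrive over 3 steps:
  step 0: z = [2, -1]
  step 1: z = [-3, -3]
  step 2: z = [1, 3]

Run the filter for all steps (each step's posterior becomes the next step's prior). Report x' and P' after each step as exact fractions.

step 0: x̄ = F·x = [2, 2, -7]
step 0: P̄ = F·P·Fᵀ + Q = [25 -6 6; -6 16 0; 6 0 23]
step 0: y = z − H·x̄ = [-7, 11]
step 0: S = H·P̄·Hᵀ + R = [151 -20; -20 110]
step 0: K = P̄·Hᵀ·S⁻¹ = [-461/1621 23/8105; 450/1621 1588/8105; -227/1621 3183/8105]
step 0: x' = x̄ + K·y = [32598/8105, 17928/8105, -13777/8105]
step 0: P' = (I − K·H)·P̄ = [103372/8105 38592/8105 -19273/8105; 38592/8105 18772/8105 -7798/8105; -19273/8105 -7798/8105 7082/8105]
step 1: x̄ = F·x = [8302/8105, 78973/8105, -12884/8105]
step 1: P̄ = F·P·Fᵀ + Q = [49137/8105 78708/8105 13826/8105; 78708/8105 505767/8105 49779/8105; 13826/8105 49779/8105 67913/8105]
step 1: y = z − H·x̄ = [-186843/8105, -15504/1621]
step 1: S = H·P̄·Hᵀ + R = [1678137/8105 183737/1621; 183737/1621 198549/1621]
step 1: K = P̄·Hᵀ·S⁻¹ = [-486563/101416408 11315743/101416408; 19774059/50708204 12620373/50708204; -9427687/50708204 18204847/50708204]
step 1: x' = x̄ + K·y = [6869033/101416408, -82467221/50708204, -37392587/50708204]
step 1: P' = (I − K·H)·P̄ = [472018871/101416408 96374985/50708204 -42529621/50708204; 96374985/50708204 33663507/25354102 -10521567/25354102; -42529621/50708204 -10521567/25354102 14363207/25354102]
step 2: x̄ = F·x = [-59929904/12677051, 299065/342623, 22233127/101416408]
step 2: P̄ = F·P·Fᵀ + Q = [66644211/12677051 1351452/342623 11464022/12677051; 1351452/342623 8064803/342623 494487/342623; 11464022/12677051 494487/342623 786174415/101416408]
step 2: y = z − H·x̄ = [-532836177/101416408, 85629865/50708204]
step 2: S = H·P̄·Hᵀ + R = [9170136655/101416408 1528832429/50708204; 1528832429/50708204 1580046193/25354102]
step 2: K = P̄·Hᵀ·S⁻¹ = [-2224329588/159762588779 15824758690/159762588779; 182684755246/479287766337 114848406863/479287766337; -88284712765/479287766337 173049543082/479287766337]
step 2: x' = x̄ + K·y = [-716857430919/159762588779, -347518061009/479287766337, 861140463983/479287766337]
step 2: P' = (I − K·H)·P̄ = [752685708919/159762588779 304734991538/159762588779 -136542737079/159762588779; 304734991538/159762588779 630843058886/479287766337 -200573122580/479287766337; -136542737079/159762588779 -200573122580/479287766337 273336104372/479287766337]

step 0: x' = [32598/8105, 17928/8105, -13777/8105], P' = [103372/8105 38592/8105 -19273/8105; 38592/8105 18772/8105 -7798/8105; -19273/8105 -7798/8105 7082/8105]
step 1: x' = [6869033/101416408, -82467221/50708204, -37392587/50708204], P' = [472018871/101416408 96374985/50708204 -42529621/50708204; 96374985/50708204 33663507/25354102 -10521567/25354102; -42529621/50708204 -10521567/25354102 14363207/25354102]
step 2: x' = [-716857430919/159762588779, -347518061009/479287766337, 861140463983/479287766337], P' = [752685708919/159762588779 304734991538/159762588779 -136542737079/159762588779; 304734991538/159762588779 630843058886/479287766337 -200573122580/479287766337; -136542737079/159762588779 -200573122580/479287766337 273336104372/479287766337]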